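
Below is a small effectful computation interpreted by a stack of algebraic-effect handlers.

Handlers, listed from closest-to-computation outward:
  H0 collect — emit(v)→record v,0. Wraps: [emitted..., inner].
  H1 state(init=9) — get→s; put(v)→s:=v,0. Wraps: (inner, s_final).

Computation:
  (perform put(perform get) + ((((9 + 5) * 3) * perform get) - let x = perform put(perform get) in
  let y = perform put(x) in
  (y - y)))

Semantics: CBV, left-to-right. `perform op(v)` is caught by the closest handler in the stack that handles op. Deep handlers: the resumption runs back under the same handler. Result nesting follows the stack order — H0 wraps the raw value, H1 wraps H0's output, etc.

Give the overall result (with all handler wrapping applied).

Answer: ([378], 0)

Working:
get @ H1 ⇒ 9
put(9) @ H1 ⇒ s:=9
get @ H1 ⇒ 9
get @ H1 ⇒ 9
put(9) @ H1 ⇒ s:=9
put(0) @ H1 ⇒ s:=0
H0 returns [378]
H1 returns ([378], 0)
= ([378], 0)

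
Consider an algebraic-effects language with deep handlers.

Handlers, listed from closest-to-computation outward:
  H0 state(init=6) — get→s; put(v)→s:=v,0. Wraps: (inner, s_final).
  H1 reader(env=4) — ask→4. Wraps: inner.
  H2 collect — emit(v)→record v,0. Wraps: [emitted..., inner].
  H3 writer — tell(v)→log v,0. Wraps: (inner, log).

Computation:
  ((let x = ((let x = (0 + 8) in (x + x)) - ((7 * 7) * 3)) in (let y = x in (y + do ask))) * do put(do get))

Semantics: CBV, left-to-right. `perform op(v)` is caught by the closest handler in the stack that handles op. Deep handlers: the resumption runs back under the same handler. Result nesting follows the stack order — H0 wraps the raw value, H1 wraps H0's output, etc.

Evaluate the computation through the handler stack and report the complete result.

Step-by-step:
ask @ H1 ⇒ 4
get @ H0 ⇒ 6
put(6) @ H0 ⇒ s:=6
H0 returns (0, 6)
H1 returns (0, 6)
H2 returns [(0, 6)]
H3 returns ([(0, 6)], ())
= ([(0, 6)], ())

Answer: ([(0, 6)], ())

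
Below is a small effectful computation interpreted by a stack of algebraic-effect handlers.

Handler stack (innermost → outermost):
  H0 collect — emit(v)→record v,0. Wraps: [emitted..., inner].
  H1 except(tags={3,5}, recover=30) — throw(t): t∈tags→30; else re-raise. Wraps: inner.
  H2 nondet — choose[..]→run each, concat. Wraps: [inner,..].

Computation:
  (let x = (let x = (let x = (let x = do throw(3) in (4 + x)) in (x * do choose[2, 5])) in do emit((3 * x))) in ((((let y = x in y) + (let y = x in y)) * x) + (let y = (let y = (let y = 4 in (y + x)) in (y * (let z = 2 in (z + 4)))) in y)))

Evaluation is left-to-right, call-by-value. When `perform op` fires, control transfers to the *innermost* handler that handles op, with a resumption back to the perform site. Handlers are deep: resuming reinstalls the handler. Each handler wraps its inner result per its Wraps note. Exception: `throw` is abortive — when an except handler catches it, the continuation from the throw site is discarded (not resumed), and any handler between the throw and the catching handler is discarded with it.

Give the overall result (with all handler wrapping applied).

Answer: [30]

Step-by-step:
throw(3) @ H1 caught ⇒ 30
H2 returns [30]
= [30]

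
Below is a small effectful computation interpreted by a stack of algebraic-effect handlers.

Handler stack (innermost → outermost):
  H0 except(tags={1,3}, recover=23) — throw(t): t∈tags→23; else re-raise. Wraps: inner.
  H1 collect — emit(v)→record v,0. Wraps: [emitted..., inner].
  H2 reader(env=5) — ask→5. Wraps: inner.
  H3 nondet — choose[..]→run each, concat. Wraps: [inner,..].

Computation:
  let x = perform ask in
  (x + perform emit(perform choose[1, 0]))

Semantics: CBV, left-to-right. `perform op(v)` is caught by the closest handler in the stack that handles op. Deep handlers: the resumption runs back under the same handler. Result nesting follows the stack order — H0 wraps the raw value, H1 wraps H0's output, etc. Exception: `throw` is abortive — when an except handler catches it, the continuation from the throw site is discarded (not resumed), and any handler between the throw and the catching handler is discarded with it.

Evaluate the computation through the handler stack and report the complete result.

Working:
ask @ H2 ⇒ 5
choose[1, 0] @ H3
  branch[0] choose=1:
    emit(1) @ H1 ⇒ out+=1
    H0 returns 5
    H1 returns [1, 5]
    H2 returns [1, 5]
    H3 returns [[1, 5]]
  branch[1] choose=0:
    emit(0) @ H1 ⇒ out+=0
    H0 returns 5
    H1 returns [0, 5]
    H2 returns [0, 5]
    H3 returns [[0, 5]]
= [[1, 5], [0, 5]]

Answer: [[1, 5], [0, 5]]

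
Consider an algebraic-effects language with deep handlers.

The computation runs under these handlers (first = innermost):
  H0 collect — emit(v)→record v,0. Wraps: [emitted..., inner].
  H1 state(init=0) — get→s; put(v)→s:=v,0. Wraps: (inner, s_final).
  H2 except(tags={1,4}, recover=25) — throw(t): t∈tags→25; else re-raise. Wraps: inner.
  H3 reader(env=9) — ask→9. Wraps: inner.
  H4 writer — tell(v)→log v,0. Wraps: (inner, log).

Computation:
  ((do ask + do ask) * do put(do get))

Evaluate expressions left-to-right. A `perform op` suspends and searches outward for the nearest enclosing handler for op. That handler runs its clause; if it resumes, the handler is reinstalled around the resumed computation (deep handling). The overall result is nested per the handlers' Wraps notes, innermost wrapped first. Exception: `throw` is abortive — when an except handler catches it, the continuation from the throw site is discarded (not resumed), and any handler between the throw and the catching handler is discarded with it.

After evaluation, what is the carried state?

Step-by-step:
ask @ H3 ⇒ 9
ask @ H3 ⇒ 9
get @ H1 ⇒ 0
put(0) @ H1 ⇒ s:=0
H0 returns [0]
H1 returns ([0], 0)
H2 returns ([0], 0)
H3 returns ([0], 0)
H4 returns (([0], 0), ())
= (([0], 0), ())

Answer: 0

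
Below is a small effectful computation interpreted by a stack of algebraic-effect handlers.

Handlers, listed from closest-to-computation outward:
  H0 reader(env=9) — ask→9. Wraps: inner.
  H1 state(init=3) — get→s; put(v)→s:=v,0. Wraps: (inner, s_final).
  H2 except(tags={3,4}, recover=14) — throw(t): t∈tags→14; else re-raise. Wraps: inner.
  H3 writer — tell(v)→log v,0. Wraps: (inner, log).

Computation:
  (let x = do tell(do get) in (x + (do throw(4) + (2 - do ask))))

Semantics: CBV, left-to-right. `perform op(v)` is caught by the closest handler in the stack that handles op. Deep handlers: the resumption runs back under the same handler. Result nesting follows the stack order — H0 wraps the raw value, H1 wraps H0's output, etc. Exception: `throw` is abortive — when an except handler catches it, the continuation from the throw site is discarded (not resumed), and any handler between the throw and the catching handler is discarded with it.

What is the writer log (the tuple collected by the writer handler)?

Answer: (3)

Step-by-step:
get @ H1 ⇒ 3
tell(3) @ H3 ⇒ log+=3
throw(4) @ H2 caught ⇒ 14
H3 returns (14, (3))
= (14, (3))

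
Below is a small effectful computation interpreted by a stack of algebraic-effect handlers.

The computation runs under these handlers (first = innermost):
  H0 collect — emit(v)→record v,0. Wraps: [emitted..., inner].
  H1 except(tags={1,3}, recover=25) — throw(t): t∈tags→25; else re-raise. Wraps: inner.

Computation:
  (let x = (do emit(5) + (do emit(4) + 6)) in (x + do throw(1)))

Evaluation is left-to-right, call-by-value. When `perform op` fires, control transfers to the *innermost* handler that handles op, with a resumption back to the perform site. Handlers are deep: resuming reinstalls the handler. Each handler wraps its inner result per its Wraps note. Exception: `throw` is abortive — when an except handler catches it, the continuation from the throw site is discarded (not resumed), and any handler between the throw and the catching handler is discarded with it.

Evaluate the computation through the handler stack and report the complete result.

Evaluation trace:
emit(5) @ H0 ⇒ out+=5
emit(4) @ H0 ⇒ out+=4
throw(1) @ H1 caught ⇒ 25
= 25

Answer: 25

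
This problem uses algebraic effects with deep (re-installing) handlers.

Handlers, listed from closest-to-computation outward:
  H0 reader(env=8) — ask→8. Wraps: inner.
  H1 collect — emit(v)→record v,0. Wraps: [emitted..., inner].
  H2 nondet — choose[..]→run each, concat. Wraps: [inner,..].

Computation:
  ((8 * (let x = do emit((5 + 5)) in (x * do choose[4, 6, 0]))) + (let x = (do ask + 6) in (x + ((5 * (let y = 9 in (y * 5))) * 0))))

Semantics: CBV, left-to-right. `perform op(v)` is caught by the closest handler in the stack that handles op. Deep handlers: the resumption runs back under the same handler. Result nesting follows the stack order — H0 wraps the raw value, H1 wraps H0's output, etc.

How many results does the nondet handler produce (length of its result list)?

Evaluation trace:
emit(10) @ H1 ⇒ out+=10
choose[4, 6, 0] @ H2
  branch[0] choose=4:
    ask @ H0 ⇒ 8
    H0 returns 14
    H1 returns [10, 14]
    H2 returns [[10, 14]]
  branch[1] choose=6:
    ask @ H0 ⇒ 8
    H0 returns 14
    H1 returns [10, 14]
    H2 returns [[10, 14]]
  branch[2] choose=0:
    ask @ H0 ⇒ 8
    H0 returns 14
    H1 returns [10, 14]
    H2 returns [[10, 14]]
= [[10, 14], [10, 14], [10, 14]]

Answer: 3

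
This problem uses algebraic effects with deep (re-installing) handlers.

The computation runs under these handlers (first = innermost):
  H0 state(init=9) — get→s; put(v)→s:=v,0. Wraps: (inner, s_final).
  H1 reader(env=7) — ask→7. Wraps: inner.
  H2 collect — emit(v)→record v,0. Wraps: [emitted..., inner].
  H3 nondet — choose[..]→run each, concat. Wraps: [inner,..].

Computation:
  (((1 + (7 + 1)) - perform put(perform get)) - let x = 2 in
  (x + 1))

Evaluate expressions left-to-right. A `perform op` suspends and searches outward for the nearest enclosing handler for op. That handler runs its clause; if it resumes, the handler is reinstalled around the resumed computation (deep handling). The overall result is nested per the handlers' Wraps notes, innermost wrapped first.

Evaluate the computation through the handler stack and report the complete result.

Answer: [[(6, 9)]]

Evaluation trace:
get @ H0 ⇒ 9
put(9) @ H0 ⇒ s:=9
H0 returns (6, 9)
H1 returns (6, 9)
H2 returns [(6, 9)]
H3 returns [[(6, 9)]]
= [[(6, 9)]]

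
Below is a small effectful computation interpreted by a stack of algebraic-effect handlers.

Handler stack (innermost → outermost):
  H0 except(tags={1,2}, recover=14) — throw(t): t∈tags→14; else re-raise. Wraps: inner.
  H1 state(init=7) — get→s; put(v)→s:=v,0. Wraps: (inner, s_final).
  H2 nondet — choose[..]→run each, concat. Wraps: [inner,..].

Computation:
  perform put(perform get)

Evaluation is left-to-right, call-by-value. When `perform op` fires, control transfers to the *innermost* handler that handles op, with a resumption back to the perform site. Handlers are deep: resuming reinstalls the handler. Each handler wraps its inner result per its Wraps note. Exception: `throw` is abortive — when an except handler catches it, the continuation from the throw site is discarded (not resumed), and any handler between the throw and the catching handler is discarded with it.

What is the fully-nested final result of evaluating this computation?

Answer: [(0, 7)]

Step-by-step:
get @ H1 ⇒ 7
put(7) @ H1 ⇒ s:=7
H0 returns 0
H1 returns (0, 7)
H2 returns [(0, 7)]
= [(0, 7)]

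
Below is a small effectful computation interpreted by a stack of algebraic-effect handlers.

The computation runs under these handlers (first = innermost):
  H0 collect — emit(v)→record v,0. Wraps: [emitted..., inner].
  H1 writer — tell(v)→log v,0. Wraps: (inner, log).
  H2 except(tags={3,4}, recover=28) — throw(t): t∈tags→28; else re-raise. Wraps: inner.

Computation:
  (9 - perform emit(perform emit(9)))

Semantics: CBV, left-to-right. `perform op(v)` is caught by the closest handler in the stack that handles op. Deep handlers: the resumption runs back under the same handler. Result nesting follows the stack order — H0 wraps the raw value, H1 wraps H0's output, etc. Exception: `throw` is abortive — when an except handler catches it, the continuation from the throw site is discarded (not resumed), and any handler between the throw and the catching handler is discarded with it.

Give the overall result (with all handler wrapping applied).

Working:
emit(9) @ H0 ⇒ out+=9
emit(0) @ H0 ⇒ out+=0
H0 returns [9, 0, 9]
H1 returns ([9, 0, 9], ())
H2 returns ([9, 0, 9], ())
= ([9, 0, 9], ())

Answer: ([9, 0, 9], ())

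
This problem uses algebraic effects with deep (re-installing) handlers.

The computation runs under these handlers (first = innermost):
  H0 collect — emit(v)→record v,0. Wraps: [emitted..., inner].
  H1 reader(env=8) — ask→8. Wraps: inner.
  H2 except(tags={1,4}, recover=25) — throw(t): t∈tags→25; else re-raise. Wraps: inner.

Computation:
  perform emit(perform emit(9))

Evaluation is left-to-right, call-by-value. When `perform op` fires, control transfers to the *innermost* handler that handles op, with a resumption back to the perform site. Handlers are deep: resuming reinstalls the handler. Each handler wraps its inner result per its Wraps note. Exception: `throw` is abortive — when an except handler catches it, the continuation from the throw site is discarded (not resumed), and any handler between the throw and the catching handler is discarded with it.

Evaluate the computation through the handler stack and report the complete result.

Evaluation trace:
emit(9) @ H0 ⇒ out+=9
emit(0) @ H0 ⇒ out+=0
H0 returns [9, 0, 0]
H1 returns [9, 0, 0]
H2 returns [9, 0, 0]
= [9, 0, 0]

Answer: [9, 0, 0]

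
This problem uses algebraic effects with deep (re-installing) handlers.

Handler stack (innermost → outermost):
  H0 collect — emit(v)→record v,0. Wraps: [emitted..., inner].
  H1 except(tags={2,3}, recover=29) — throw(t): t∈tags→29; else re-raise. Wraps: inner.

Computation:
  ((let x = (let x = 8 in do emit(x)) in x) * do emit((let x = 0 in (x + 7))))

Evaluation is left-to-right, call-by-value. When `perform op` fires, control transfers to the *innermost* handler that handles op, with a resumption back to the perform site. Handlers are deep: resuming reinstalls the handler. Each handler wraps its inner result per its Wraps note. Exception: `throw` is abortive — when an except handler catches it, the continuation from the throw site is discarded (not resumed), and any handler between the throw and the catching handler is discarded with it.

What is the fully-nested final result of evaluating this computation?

Step-by-step:
emit(8) @ H0 ⇒ out+=8
emit(7) @ H0 ⇒ out+=7
H0 returns [8, 7, 0]
H1 returns [8, 7, 0]
= [8, 7, 0]

Answer: [8, 7, 0]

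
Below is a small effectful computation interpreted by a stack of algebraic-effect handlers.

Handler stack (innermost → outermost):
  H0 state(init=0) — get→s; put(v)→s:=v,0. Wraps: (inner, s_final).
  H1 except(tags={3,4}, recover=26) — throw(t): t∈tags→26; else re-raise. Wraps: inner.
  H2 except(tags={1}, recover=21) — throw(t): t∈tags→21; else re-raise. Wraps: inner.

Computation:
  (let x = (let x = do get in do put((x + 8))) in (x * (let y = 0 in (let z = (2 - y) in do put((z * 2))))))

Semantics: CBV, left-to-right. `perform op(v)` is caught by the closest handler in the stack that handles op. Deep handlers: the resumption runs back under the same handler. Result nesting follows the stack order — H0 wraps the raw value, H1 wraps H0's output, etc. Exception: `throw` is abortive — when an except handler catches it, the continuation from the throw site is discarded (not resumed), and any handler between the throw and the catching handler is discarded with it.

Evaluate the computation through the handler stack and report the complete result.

Working:
get @ H0 ⇒ 0
put(8) @ H0 ⇒ s:=8
put(4) @ H0 ⇒ s:=4
H0 returns (0, 4)
H1 returns (0, 4)
H2 returns (0, 4)
= (0, 4)

Answer: (0, 4)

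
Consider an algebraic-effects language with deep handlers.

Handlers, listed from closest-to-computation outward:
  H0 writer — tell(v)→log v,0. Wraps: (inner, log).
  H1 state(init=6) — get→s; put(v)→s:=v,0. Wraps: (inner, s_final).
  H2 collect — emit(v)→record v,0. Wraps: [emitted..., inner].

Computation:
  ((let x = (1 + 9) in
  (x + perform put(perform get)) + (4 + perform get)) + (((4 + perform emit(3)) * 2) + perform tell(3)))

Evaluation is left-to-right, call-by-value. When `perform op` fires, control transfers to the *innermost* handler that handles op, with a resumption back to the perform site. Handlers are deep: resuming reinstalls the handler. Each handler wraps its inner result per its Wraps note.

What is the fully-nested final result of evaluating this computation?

Answer: [3, ((28, (3)), 6)]

Working:
get @ H1 ⇒ 6
put(6) @ H1 ⇒ s:=6
get @ H1 ⇒ 6
emit(3) @ H2 ⇒ out+=3
tell(3) @ H0 ⇒ log+=3
H0 returns (28, (3))
H1 returns ((28, (3)), 6)
H2 returns [3, ((28, (3)), 6)]
= [3, ((28, (3)), 6)]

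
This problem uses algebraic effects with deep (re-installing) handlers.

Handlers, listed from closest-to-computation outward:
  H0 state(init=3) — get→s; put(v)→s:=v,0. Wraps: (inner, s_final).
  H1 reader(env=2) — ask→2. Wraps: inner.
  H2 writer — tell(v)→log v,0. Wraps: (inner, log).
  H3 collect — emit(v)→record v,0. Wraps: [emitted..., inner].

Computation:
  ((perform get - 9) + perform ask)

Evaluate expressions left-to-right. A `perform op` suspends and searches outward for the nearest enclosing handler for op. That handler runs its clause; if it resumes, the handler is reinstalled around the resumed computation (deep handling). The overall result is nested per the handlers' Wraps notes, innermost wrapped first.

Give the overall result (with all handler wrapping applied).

Working:
get @ H0 ⇒ 3
ask @ H1 ⇒ 2
H0 returns (-4, 3)
H1 returns (-4, 3)
H2 returns ((-4, 3), ())
H3 returns [((-4, 3), ())]
= [((-4, 3), ())]

Answer: [((-4, 3), ())]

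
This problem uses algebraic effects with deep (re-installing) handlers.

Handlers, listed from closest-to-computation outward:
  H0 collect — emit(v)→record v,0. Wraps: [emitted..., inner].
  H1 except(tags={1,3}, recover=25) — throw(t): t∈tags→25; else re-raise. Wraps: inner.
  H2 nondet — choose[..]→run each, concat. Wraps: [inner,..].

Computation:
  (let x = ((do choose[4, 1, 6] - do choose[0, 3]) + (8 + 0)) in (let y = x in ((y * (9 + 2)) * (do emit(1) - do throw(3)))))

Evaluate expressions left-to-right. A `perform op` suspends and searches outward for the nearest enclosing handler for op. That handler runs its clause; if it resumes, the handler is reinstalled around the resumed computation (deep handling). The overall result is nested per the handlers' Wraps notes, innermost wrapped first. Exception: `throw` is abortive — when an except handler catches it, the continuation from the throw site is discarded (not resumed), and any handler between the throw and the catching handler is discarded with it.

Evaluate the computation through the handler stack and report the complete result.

Answer: [25, 25, 25, 25, 25, 25]

Step-by-step:
choose[4, 1, 6] @ H2
  branch[0] choose=4:
    choose[0, 3] @ H2
      branch[0] choose=0:
        emit(1) @ H0 ⇒ out+=1
        throw(3) @ H1 caught ⇒ 25
        H2 returns [25]
      branch[1] choose=3:
        emit(1) @ H0 ⇒ out+=1
        throw(3) @ H1 caught ⇒ 25
        H2 returns [25]
  branch[1] choose=1:
    choose[0, 3] @ H2
      branch[0] choose=0:
        emit(1) @ H0 ⇒ out+=1
        throw(3) @ H1 caught ⇒ 25
        H2 returns [25]
      branch[1] choose=3:
        emit(1) @ H0 ⇒ out+=1
        throw(3) @ H1 caught ⇒ 25
        H2 returns [25]
  branch[2] choose=6:
    choose[0, 3] @ H2
      branch[0] choose=0:
        emit(1) @ H0 ⇒ out+=1
        throw(3) @ H1 caught ⇒ 25
        H2 returns [25]
      branch[1] choose=3:
        emit(1) @ H0 ⇒ out+=1
        throw(3) @ H1 caught ⇒ 25
        H2 returns [25]
= [25, 25, 25, 25, 25, 25]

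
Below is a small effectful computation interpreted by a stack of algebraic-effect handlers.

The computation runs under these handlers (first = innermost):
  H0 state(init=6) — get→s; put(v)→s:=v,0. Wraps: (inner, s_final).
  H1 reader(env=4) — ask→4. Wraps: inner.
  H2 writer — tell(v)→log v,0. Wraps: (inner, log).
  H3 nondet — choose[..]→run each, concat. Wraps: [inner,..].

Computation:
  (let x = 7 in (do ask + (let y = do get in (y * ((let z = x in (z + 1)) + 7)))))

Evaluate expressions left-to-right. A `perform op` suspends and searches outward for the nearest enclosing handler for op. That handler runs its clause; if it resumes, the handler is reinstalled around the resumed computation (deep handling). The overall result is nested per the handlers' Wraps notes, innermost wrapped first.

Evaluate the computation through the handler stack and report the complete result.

Answer: [((94, 6), ())]

Step-by-step:
ask @ H1 ⇒ 4
get @ H0 ⇒ 6
H0 returns (94, 6)
H1 returns (94, 6)
H2 returns ((94, 6), ())
H3 returns [((94, 6), ())]
= [((94, 6), ())]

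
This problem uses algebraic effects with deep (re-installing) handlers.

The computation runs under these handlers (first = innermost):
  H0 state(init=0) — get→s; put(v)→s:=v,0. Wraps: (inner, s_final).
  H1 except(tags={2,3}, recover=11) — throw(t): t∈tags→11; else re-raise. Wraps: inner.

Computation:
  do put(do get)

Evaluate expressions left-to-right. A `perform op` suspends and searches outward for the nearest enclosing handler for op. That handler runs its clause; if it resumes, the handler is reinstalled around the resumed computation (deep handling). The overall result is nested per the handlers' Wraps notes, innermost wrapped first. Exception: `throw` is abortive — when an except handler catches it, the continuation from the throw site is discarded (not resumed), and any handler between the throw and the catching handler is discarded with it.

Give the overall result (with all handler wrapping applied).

Step-by-step:
get @ H0 ⇒ 0
put(0) @ H0 ⇒ s:=0
H0 returns (0, 0)
H1 returns (0, 0)
= (0, 0)

Answer: (0, 0)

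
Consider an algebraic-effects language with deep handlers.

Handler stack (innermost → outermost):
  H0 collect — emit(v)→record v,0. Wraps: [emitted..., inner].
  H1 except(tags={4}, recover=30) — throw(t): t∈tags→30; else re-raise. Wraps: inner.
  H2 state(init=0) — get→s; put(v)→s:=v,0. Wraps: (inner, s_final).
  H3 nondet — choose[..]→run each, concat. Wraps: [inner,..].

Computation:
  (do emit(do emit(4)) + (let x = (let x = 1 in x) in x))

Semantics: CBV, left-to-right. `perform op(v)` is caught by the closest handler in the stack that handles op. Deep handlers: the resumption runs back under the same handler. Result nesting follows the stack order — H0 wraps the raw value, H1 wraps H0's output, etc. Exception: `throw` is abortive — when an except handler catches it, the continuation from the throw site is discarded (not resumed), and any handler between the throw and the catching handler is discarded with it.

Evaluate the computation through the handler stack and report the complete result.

Step-by-step:
emit(4) @ H0 ⇒ out+=4
emit(0) @ H0 ⇒ out+=0
H0 returns [4, 0, 1]
H1 returns [4, 0, 1]
H2 returns ([4, 0, 1], 0)
H3 returns [([4, 0, 1], 0)]
= [([4, 0, 1], 0)]

Answer: [([4, 0, 1], 0)]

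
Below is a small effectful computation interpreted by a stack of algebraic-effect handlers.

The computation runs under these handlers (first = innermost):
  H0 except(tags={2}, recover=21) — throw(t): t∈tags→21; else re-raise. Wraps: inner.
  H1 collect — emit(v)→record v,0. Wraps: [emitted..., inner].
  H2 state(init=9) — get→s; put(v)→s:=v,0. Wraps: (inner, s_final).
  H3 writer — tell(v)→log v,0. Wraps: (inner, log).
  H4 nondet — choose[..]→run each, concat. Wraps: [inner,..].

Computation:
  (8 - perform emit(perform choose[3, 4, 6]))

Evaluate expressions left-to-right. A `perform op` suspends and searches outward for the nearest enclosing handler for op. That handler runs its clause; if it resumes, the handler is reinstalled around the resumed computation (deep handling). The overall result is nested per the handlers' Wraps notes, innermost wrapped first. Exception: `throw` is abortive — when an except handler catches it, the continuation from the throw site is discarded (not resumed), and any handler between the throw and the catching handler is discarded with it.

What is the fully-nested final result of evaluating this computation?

Answer: [(([3, 8], 9), ()), (([4, 8], 9), ()), (([6, 8], 9), ())]

Step-by-step:
choose[3, 4, 6] @ H4
  branch[0] choose=3:
    emit(3) @ H1 ⇒ out+=3
    H0 returns 8
    H1 returns [3, 8]
    H2 returns ([3, 8], 9)
    H3 returns (([3, 8], 9), ())
    H4 returns [(([3, 8], 9), ())]
  branch[1] choose=4:
    emit(4) @ H1 ⇒ out+=4
    H0 returns 8
    H1 returns [4, 8]
    H2 returns ([4, 8], 9)
    H3 returns (([4, 8], 9), ())
    H4 returns [(([4, 8], 9), ())]
  branch[2] choose=6:
    emit(6) @ H1 ⇒ out+=6
    H0 returns 8
    H1 returns [6, 8]
    H2 returns ([6, 8], 9)
    H3 returns (([6, 8], 9), ())
    H4 returns [(([6, 8], 9), ())]
= [(([3, 8], 9), ()), (([4, 8], 9), ()), (([6, 8], 9), ())]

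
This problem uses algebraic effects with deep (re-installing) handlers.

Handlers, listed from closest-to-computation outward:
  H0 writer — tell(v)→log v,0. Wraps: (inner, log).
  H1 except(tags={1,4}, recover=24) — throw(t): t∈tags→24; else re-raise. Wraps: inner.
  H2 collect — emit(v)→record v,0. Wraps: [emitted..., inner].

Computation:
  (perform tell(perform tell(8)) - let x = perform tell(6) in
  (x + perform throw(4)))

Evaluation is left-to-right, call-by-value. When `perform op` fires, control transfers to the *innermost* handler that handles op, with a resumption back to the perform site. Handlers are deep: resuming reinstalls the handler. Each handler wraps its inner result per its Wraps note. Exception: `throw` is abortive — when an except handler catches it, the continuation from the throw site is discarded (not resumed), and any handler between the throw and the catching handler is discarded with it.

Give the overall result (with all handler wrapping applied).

Answer: [24]

Evaluation trace:
tell(8) @ H0 ⇒ log+=8
tell(0) @ H0 ⇒ log+=0
tell(6) @ H0 ⇒ log+=6
throw(4) @ H1 caught ⇒ 24
H2 returns [24]
= [24]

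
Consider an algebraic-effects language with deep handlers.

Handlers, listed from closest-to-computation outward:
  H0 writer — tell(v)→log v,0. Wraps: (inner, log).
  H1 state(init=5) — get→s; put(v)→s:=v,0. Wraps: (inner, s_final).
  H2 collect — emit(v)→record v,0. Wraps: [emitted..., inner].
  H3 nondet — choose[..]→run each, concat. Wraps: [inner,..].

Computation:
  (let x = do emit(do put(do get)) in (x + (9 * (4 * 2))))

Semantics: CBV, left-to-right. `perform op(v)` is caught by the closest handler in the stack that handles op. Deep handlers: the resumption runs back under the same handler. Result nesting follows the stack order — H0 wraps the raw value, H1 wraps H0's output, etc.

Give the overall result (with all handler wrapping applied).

Answer: [[0, ((72, ()), 5)]]

Evaluation trace:
get @ H1 ⇒ 5
put(5) @ H1 ⇒ s:=5
emit(0) @ H2 ⇒ out+=0
H0 returns (72, ())
H1 returns ((72, ()), 5)
H2 returns [0, ((72, ()), 5)]
H3 returns [[0, ((72, ()), 5)]]
= [[0, ((72, ()), 5)]]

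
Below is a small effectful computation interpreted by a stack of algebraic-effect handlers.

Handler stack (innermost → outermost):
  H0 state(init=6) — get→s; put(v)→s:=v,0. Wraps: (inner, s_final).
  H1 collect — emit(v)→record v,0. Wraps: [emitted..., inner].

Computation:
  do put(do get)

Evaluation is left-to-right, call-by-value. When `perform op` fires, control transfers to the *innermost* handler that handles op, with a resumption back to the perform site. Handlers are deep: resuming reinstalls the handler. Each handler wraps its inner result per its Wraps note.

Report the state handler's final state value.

Evaluation trace:
get @ H0 ⇒ 6
put(6) @ H0 ⇒ s:=6
H0 returns (0, 6)
H1 returns [(0, 6)]
= [(0, 6)]

Answer: 6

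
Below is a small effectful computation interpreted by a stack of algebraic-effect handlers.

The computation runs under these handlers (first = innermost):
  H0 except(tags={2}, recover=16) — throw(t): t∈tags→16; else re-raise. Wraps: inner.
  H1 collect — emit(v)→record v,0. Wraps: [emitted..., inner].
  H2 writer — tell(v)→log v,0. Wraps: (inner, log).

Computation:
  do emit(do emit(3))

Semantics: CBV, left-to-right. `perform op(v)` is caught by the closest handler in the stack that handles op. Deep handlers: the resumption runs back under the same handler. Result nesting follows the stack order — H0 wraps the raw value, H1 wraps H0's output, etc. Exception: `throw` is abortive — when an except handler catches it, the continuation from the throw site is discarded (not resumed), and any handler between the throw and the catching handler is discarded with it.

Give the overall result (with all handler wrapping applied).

Step-by-step:
emit(3) @ H1 ⇒ out+=3
emit(0) @ H1 ⇒ out+=0
H0 returns 0
H1 returns [3, 0, 0]
H2 returns ([3, 0, 0], ())
= ([3, 0, 0], ())

Answer: ([3, 0, 0], ())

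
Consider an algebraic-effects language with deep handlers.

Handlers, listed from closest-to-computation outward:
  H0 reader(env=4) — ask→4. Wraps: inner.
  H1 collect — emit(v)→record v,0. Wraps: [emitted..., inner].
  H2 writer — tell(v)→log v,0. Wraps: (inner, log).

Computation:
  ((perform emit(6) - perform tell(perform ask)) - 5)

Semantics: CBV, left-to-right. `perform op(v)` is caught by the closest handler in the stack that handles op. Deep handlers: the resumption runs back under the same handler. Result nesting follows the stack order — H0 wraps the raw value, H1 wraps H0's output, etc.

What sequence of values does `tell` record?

Working:
emit(6) @ H1 ⇒ out+=6
ask @ H0 ⇒ 4
tell(4) @ H2 ⇒ log+=4
H0 returns -5
H1 returns [6, -5]
H2 returns ([6, -5], (4))
= ([6, -5], (4))

Answer: (4)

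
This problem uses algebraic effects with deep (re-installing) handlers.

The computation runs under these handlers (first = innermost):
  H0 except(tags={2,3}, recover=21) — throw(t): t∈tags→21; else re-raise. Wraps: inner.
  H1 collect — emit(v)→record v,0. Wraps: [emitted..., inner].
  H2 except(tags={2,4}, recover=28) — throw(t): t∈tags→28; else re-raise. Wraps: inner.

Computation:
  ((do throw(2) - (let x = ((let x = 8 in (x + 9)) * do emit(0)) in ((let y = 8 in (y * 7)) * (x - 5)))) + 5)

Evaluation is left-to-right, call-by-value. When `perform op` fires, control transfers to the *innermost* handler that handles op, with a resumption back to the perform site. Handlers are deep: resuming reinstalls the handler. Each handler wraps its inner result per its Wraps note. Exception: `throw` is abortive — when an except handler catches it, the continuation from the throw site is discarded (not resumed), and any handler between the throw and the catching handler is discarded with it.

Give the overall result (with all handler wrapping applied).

Evaluation trace:
throw(2) @ H0 caught ⇒ 21
H1 returns [21]
H2 returns [21]
= [21]

Answer: [21]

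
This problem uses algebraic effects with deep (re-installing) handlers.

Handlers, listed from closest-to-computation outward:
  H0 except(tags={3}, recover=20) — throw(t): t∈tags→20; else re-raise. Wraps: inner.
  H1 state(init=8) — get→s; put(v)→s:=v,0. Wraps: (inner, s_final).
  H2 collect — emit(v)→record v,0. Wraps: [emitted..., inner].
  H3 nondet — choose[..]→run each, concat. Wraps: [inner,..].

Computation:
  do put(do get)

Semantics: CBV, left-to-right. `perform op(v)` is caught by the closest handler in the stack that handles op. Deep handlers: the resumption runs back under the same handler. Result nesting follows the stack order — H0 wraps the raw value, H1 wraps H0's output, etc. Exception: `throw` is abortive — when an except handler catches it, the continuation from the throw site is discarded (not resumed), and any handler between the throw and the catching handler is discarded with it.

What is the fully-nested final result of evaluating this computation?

Answer: [[(0, 8)]]

Evaluation trace:
get @ H1 ⇒ 8
put(8) @ H1 ⇒ s:=8
H0 returns 0
H1 returns (0, 8)
H2 returns [(0, 8)]
H3 returns [[(0, 8)]]
= [[(0, 8)]]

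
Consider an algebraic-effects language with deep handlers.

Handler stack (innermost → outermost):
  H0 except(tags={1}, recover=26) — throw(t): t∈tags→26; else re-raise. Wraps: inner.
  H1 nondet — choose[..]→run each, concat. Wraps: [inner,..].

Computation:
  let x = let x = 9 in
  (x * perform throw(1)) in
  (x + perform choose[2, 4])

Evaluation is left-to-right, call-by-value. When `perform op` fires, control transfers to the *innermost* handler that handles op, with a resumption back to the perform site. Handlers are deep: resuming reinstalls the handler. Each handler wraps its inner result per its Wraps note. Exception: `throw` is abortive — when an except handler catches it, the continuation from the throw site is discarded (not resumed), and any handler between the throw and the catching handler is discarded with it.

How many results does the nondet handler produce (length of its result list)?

Answer: 1

Evaluation trace:
throw(1) @ H0 caught ⇒ 26
H1 returns [26]
= [26]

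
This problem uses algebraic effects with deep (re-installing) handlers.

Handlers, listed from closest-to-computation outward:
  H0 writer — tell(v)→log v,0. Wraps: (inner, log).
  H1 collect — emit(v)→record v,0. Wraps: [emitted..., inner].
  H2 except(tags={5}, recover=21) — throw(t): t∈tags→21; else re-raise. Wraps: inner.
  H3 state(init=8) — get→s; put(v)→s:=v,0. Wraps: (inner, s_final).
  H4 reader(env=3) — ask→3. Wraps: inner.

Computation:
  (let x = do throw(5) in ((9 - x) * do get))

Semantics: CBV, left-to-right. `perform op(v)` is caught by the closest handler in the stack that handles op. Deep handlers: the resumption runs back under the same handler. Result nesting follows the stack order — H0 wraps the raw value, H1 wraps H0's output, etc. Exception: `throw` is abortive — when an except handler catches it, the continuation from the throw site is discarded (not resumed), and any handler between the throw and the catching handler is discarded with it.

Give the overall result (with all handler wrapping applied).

Answer: (21, 8)

Evaluation trace:
throw(5) @ H2 caught ⇒ 21
H3 returns (21, 8)
H4 returns (21, 8)
= (21, 8)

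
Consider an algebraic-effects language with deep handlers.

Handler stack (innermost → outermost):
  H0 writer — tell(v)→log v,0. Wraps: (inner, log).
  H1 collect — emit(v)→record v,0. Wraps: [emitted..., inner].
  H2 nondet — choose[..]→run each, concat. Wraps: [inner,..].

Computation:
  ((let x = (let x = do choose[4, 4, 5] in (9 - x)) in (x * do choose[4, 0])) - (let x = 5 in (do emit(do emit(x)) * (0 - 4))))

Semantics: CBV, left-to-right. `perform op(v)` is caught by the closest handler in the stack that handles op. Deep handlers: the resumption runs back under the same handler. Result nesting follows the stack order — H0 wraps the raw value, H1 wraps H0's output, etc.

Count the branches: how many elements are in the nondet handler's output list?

Answer: 6

Step-by-step:
choose[4, 4, 5] @ H2
  branch[0] choose=4:
    choose[4, 0] @ H2
      branch[0] choose=4:
        emit(5) @ H1 ⇒ out+=5
        emit(0) @ H1 ⇒ out+=0
        H0 returns (20, ())
        H1 returns [5, 0, (20, ())]
        H2 returns [[5, 0, (20, ())]]
      branch[1] choose=0:
        emit(5) @ H1 ⇒ out+=5
        emit(0) @ H1 ⇒ out+=0
        H0 returns (0, ())
        H1 returns [5, 0, (0, ())]
        H2 returns [[5, 0, (0, ())]]
  branch[1] choose=4:
    choose[4, 0] @ H2
      branch[0] choose=4:
        emit(5) @ H1 ⇒ out+=5
        emit(0) @ H1 ⇒ out+=0
        H0 returns (20, ())
        H1 returns [5, 0, (20, ())]
        H2 returns [[5, 0, (20, ())]]
      branch[1] choose=0:
        emit(5) @ H1 ⇒ out+=5
        emit(0) @ H1 ⇒ out+=0
        H0 returns (0, ())
        H1 returns [5, 0, (0, ())]
        H2 returns [[5, 0, (0, ())]]
  branch[2] choose=5:
    choose[4, 0] @ H2
      branch[0] choose=4:
        emit(5) @ H1 ⇒ out+=5
        emit(0) @ H1 ⇒ out+=0
        H0 returns (16, ())
        H1 returns [5, 0, (16, ())]
        H2 returns [[5, 0, (16, ())]]
      branch[1] choose=0:
        emit(5) @ H1 ⇒ out+=5
        emit(0) @ H1 ⇒ out+=0
        H0 returns (0, ())
        H1 returns [5, 0, (0, ())]
        H2 returns [[5, 0, (0, ())]]
= [[5, 0, (20, ())], [5, 0, (0, ())], [5, 0, (20, ())], [5, 0, (0, ())], [5, 0, (16, ())], [5, 0, (0, ())]]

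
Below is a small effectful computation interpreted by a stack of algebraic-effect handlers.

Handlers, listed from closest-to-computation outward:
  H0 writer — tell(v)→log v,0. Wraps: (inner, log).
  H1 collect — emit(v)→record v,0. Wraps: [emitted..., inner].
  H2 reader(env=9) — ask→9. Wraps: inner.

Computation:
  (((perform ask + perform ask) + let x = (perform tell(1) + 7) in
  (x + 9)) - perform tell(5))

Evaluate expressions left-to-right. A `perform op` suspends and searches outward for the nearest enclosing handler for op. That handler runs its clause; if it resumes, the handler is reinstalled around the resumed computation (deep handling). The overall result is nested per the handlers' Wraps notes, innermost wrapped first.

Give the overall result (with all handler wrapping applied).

Step-by-step:
ask @ H2 ⇒ 9
ask @ H2 ⇒ 9
tell(1) @ H0 ⇒ log+=1
tell(5) @ H0 ⇒ log+=5
H0 returns (34, (1, 5))
H1 returns [(34, (1, 5))]
H2 returns [(34, (1, 5))]
= [(34, (1, 5))]

Answer: [(34, (1, 5))]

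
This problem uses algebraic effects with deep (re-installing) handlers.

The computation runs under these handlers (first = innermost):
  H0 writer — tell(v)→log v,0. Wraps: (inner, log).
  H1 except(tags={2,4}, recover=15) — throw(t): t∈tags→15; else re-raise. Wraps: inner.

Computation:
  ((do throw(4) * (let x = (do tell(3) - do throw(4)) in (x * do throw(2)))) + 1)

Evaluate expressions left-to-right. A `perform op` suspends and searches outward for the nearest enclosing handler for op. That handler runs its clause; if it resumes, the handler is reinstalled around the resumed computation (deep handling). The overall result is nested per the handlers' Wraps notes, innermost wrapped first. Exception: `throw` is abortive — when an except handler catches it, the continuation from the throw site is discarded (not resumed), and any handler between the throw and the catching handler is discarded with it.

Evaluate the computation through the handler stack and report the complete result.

Step-by-step:
throw(4) @ H1 caught ⇒ 15
= 15

Answer: 15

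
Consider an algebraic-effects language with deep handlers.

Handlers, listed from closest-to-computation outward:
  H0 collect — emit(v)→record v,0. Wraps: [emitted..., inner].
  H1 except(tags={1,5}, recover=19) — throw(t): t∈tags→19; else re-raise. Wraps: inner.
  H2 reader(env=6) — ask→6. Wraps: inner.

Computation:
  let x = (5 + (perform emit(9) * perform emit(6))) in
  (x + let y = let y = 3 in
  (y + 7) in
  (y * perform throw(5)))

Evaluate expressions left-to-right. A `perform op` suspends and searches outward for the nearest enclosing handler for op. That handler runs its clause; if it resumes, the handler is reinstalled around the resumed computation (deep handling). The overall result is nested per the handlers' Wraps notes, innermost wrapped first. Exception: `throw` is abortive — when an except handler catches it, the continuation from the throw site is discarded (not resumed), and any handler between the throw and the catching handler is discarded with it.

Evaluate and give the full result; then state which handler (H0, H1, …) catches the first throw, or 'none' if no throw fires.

Evaluation trace:
emit(9) @ H0 ⇒ out+=9
emit(6) @ H0 ⇒ out+=6
throw(5) @ H1 caught ⇒ 19
H2 returns 19
= 19

Answer: 19 ; first throw caught by: H1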